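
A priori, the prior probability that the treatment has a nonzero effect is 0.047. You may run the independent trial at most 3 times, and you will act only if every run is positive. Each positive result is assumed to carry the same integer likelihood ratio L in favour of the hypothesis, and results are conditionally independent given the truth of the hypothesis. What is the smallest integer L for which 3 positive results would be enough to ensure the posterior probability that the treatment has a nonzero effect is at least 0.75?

4

Prior odds = 0.047/0.953 = 47/953.
Target odds = 0.75/0.25 = 3.
Need L³ ≥ 3 ÷ (47/953) = 2859/47.
3³ = 27 < 2859/47 ≤ 64 = 4³, so L = 4.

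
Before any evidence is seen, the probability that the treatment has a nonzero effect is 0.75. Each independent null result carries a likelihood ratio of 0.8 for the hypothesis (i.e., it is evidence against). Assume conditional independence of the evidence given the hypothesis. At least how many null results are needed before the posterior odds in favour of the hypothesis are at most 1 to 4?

12

Prior odds: 0.75 ÷ 0.25 = 3.
Likelihood ratio per null result = 0.8.
Target odds = 0.25.
Require 0.8ⁿ ≤ 0.25 ÷ 3 = 1/12.
0.8¹¹ = 4194304/48828125 is still above 1/12 but 0.8¹² = 16777216/244140625 is at or below it, so n = 12.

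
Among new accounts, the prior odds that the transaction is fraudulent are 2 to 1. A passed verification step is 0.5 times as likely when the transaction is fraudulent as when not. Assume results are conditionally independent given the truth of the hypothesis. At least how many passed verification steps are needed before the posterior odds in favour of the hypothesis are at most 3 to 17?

Prior odds = 2.
Likelihood ratio per passed verification step = 0.5.
Target odds = 3/17.
Require 0.5ⁿ ≤ 3/17 ÷ 2 = 3/34.
0.5³ = 0.125 is still above 3/34 but 0.5⁴ = 0.0625 is at or below it, so n = 4.

4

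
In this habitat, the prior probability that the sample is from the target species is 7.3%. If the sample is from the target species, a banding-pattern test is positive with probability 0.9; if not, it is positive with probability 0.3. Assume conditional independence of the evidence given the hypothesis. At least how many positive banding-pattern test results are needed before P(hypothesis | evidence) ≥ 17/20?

4

Prior odds = 0.073/0.927 = 73/927.
Likelihood ratio of a positive = 0.9/0.3 = 3.
Target posterior odds = 0.85/0.15 = 17/3.
Need (73/927) × 3ⁿ ≥ 17/3, i.e. 3ⁿ ≥ 5253/73.
3³ = 27 falls short of 5253/73 but 3⁴ = 81 reaches it, so n = 4.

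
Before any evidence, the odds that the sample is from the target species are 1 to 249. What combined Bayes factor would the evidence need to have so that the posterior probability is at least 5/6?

Prior odds = 1/249.
Target odds = (5/6)/(1/6) = 5.
Required Bayes factor = 5 ÷ (1/249) = 1245.

1245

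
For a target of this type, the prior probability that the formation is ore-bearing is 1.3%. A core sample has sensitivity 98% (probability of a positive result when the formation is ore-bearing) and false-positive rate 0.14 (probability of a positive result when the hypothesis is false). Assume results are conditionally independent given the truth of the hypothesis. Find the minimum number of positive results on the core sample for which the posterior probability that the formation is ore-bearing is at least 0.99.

5

Prior odds = 0.013/0.987 = 13/987.
Likelihood ratio of a positive result = 0.98/0.14 = 7.
Target posterior odds = 0.99/0.01 = 99.
Require 7ⁿ ≥ 99 ÷ (13/987) = 97713/13.
7⁴ = 2401 falls short of 97713/13 but 7⁵ = 16807 reaches it, so n = 5.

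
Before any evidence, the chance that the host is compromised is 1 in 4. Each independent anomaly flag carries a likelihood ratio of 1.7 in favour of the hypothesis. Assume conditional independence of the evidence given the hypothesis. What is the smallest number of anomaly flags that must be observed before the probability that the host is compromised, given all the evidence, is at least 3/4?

5

Prior odds: 0.25 ÷ 0.75 = 1/3.
Likelihood ratio per anomaly flag = 1.7.
Target odds: 0.75 ÷ 0.25 = 3.
Need (1/3) × 1.7ⁿ ≥ 3, i.e. 1.7ⁿ ≥ 9.
1.7⁴ = 8.3521 falls short of 9 but 1.7⁵ = 1419857/100000 reaches it, so n = 5.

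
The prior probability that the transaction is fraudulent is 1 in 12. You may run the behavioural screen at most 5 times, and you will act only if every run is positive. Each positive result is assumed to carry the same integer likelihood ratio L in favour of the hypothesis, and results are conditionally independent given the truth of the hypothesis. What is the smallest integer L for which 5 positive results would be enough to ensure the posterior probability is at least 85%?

3

Prior odds = (1/12)/(11/12) = 1/11.
Target odds = 0.85/0.15 = 17/3.
Need L⁵ ≥ 17/3 ÷ (1/11) = 187/3.
2⁵ = 32 < 187/3 ≤ 243 = 3⁵, so L = 3.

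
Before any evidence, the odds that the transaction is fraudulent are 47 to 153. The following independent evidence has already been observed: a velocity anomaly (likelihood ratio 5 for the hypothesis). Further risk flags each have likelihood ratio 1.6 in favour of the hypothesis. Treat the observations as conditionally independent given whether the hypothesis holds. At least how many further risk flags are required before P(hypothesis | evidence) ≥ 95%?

Prior odds = 47/153.
Bayes factor of the evidence already in hand = 5.
Odds after that evidence = (47/153) × 5 = 235/153.
Target odds = 0.95/0.05 = 19.
Need 1.6ⁿ ≥ 19 ÷ (235/153) = 2907/235.
1.6⁵ = 10.48576 falls short of 2907/235 but 1.6⁶ = 262144/15625 reaches it, so n = 6.

6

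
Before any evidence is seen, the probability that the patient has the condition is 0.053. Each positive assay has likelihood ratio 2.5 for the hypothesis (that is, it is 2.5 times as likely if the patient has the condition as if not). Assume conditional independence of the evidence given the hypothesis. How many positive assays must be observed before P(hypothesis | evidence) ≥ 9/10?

6

Prior odds = 0.053/0.947 = 53/947.
Likelihood ratio per positive assay = 2.5.
Target posterior odds = 0.9/0.1 = 9.
Need (53/947) × 2.5ⁿ ≥ 9, i.e. 2.5ⁿ ≥ 8523/53.
2.5⁵ = 97.65625 falls short of 8523/53 but 2.5⁶ = 244.140625 reaches it, so n = 6.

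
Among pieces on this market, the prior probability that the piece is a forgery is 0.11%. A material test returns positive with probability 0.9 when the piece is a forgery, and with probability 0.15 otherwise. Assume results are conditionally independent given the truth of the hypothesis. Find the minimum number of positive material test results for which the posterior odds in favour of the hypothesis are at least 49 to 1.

Prior odds: 0.0011 ÷ 0.9989 = 11/9989.
Likelihood ratio of a positive result = 0.9/0.15 = 6.
Target odds = 49.
Need (11/9989) × 6ⁿ ≥ 49, i.e. 6ⁿ ≥ 489461/11.
6⁵ = 7776 falls short of 489461/11 but 6⁶ = 46656 reaches it, so n = 6.

6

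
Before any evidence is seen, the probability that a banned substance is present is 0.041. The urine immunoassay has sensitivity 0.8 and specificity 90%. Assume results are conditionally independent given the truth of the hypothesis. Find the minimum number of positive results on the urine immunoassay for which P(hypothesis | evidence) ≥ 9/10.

3

Prior odds = 0.041/0.959 = 41/959.
False-positive rate = 1 − 0.9 = 0.1; likelihood ratio of a positive = 0.8/0.1 = 8.
Target odds: 0.9 ÷ 0.1 = 9.
Require 8ⁿ ≥ 9 ÷ (41/959) = 8631/41.
8² = 64 falls short of 8631/41 but 8³ = 512 reaches it, so n = 3.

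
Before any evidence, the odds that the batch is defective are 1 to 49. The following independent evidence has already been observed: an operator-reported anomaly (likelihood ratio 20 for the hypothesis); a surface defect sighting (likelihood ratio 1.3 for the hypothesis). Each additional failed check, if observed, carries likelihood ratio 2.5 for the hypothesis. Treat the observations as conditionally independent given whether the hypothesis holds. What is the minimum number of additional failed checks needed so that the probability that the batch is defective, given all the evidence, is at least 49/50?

Prior odds = 1/49.
Combined Bayes factor of the evidence already in hand = 20 × 1.3 = 26.
Odds after that evidence = (1/49) × 26 = 26/49.
Target odds = 0.98/0.02 = 49.
Need 2.5ⁿ ≥ 49 ÷ (26/49) = 2401/26.
2.5⁴ = 39.0625 falls short of 2401/26 but 2.5⁵ = 97.65625 reaches it, so n = 5.

5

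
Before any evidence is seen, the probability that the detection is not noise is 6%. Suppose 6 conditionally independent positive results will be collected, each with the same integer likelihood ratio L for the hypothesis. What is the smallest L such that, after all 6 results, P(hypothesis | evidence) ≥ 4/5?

2

Prior odds = 0.06/0.94 = 3/47.
Target odds = 0.8/0.2 = 4.
Need L⁶ ≥ 4 ÷ (3/47) = 188/3.
1⁶ = 1 < 188/3 ≤ 64 = 2⁶, so L = 2.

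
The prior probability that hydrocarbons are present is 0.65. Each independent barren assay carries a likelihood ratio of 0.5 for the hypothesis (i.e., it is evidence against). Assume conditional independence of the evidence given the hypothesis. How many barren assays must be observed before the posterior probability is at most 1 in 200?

Prior odds = 0.65/0.35 = 13/7.
Likelihood ratio per barren assay = 0.5.
Target posterior odds = 0.005/0.995 = 1/199.
Need (13/7) × 0.5ⁿ ≤ 1/199, i.e. 0.5ⁿ ≤ 7/2587.
0.5⁸ = 0.00390625 is still above 7/2587 but 0.5⁹ = 0.001953125 is at or below it, so n = 9.

9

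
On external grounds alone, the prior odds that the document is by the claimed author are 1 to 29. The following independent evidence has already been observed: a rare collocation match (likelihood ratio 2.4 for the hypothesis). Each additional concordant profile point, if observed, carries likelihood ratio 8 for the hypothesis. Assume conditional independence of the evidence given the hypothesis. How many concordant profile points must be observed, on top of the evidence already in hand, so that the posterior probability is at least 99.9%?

Prior odds = 1/29.
Bayes factor of the evidence already in hand = 2.4.
Odds after that evidence = (1/29) × 2.4 = 12/145.
Target odds = 0.999/0.001 = 999.
Need 8ⁿ ≥ 999 ÷ (12/145) = 12071.25.
8⁴ = 4096 falls short of 12071.25 but 8⁵ = 32768 reaches it, so n = 5.

5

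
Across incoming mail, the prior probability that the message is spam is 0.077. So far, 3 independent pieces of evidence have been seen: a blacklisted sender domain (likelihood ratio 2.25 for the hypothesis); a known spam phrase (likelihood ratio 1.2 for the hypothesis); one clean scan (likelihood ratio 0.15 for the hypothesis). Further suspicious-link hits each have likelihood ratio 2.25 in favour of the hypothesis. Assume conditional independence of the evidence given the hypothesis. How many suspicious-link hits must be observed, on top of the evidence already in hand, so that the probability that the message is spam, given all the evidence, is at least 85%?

Prior odds = 0.077/0.923 = 77/923.
Combined Bayes factor of the evidence already in hand = 2.25 × 1.2 × 0.15 = 0.405.
Odds after that evidence = (77/923) × 0.405 = 6237/184600.
Target odds = 0.85/0.15 = 17/3.
Need 2.25ⁿ ≥ 17/3 ÷ (6237/184600) = 3138200/18711.
2.25⁶ = 531441/4096 falls short of 3138200/18711 but 2.25⁷ = 4782969/16384 reaches it, so n = 7.

7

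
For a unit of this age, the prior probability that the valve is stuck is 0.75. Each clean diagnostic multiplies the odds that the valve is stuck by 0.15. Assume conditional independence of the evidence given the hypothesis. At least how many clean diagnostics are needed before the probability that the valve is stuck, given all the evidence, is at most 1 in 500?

4

Prior odds: 0.75 ÷ 0.25 = 3.
Likelihood ratio per clean diagnostic = 0.15.
Target posterior odds = 0.002/0.998 = 1/499.
Need 3 × 0.15ⁿ ≤ 1/499, i.e. 0.15ⁿ ≤ 1/1497.
0.15³ = 0.003375 is still above 1/1497 but 0.15⁴ = 81/160000 is at or below it, so n = 4.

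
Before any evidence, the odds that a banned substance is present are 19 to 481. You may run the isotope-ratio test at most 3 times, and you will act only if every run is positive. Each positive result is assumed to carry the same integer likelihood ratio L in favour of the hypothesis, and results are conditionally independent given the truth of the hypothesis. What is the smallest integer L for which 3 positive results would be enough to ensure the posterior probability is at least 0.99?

14

Prior odds = 19/481.
Target odds = 0.99/0.01 = 99.
Need L³ ≥ 99 ÷ (19/481) = 47619/19.
13³ = 2197 < 47619/19 ≤ 2744 = 14³, so L = 14.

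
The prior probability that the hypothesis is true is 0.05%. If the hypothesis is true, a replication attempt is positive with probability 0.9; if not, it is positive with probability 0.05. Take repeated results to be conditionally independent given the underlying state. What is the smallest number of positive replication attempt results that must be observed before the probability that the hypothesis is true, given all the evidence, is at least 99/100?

Prior odds = 0.0005/0.9995 = 1/1999.
Likelihood ratio of a positive = 0.9/0.05 = 18.
Target posterior odds = 0.99/0.01 = 99.
Need (1/1999) × 18ⁿ ≥ 99, i.e. 18ⁿ ≥ 197901.
18⁴ = 104976 falls short of 197901 but 18⁵ = 1889568 reaches it, so n = 5.

5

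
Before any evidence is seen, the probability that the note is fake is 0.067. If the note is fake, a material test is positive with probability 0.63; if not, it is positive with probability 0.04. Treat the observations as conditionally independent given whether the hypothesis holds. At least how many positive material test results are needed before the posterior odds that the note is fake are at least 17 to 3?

Prior odds = 0.067/0.933 = 67/933.
Likelihood ratio of a positive = 0.63/0.04 = 15.75.
Target odds = 17/3.
Require 15.75ⁿ ≥ 17/3 ÷ (67/933) = 5287/67.
15.75¹ = 15.75 falls short of 5287/67 but 15.75² = 248.0625 reaches it, so n = 2.

2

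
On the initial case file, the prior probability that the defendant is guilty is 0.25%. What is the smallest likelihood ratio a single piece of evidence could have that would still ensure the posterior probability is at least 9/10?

Prior odds = 0.0025/0.9975 = 1/399.
Target odds = 0.9/0.1 = 9.
Required Bayes factor = 9 ÷ (1/399) = 3591.

3591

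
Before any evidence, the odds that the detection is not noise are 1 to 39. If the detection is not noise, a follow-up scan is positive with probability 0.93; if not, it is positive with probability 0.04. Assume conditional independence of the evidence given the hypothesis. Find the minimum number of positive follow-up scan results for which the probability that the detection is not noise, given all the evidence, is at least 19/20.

Prior odds = 1/39.
Likelihood ratio of a positive = 0.93/0.04 = 23.25.
Target posterior odds = 0.95/0.05 = 19.
Need (1/39) × 23.25ⁿ ≥ 19, i.e. 23.25ⁿ ≥ 741.
23.25² = 540.5625 falls short of 741 but 23.25³ = 804357/64 reaches it, so n = 3.

3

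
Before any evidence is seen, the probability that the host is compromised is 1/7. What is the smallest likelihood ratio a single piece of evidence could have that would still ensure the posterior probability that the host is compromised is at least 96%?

144

Prior odds = (1/7)/(6/7) = 1/6.
Target odds = 0.96/0.04 = 24.
Required Bayes factor = 24 ÷ (1/6) = 144.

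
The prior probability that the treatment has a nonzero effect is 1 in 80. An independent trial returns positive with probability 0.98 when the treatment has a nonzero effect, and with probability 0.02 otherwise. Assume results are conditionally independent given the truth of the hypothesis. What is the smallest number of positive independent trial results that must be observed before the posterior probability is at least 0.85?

2

Prior odds = 0.0125/0.9875 = 1/79.
Likelihood ratio of a positive result = 0.98/0.02 = 49.
Target posterior odds = 0.85/0.15 = 17/3.
Require 49ⁿ ≥ 17/3 ÷ (1/79) = 1343/3.
49¹ = 49 falls short of 1343/3 but 49² = 2401 reaches it, so n = 2.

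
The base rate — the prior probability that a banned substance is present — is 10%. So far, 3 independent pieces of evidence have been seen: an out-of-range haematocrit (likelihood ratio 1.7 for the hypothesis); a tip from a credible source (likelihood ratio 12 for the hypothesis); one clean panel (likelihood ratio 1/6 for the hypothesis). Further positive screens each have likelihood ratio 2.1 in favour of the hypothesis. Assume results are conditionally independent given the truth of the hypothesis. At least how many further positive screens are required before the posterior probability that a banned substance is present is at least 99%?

Prior odds = 0.1/0.9 = 1/9.
Combined Bayes factor of the evidence already in hand = 1.7 × 12 × (1/6) = 3.4.
Odds after that evidence = (1/9) × 3.4 = 17/45.
Target odds = 0.99/0.01 = 99.
Need 2.1ⁿ ≥ 99 ÷ (17/45) = 4455/17.
2.1⁷ ≈180.109 falls short of 4455/17 but 2.1⁸ ≈378.229 reaches it, so n = 8.

8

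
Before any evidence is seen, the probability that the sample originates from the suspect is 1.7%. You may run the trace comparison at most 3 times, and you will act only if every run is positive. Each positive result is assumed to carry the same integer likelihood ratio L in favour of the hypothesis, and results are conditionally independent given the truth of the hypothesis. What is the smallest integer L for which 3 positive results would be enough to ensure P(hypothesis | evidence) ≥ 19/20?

Prior odds = 0.017/0.983 = 17/983.
Target odds = 0.95/0.05 = 19.
Need L³ ≥ 19 ÷ (17/983) = 18677/17.
10³ = 1000 < 18677/17 ≤ 1331 = 11³, so L = 11.

11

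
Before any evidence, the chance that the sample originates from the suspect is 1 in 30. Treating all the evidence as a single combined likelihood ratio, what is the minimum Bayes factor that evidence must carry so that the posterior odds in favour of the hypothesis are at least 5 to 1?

145

Prior odds = (1/30)/(29/30) = 1/29.
Target odds = 5.
Required Bayes factor = 5 ÷ (1/29) = 145.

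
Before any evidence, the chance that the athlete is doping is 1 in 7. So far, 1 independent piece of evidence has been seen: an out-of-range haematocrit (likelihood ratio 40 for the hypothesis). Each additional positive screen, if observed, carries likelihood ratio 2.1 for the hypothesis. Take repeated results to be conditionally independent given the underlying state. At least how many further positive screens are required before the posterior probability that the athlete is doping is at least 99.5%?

5

Prior odds = (1/7)/(6/7) = 1/6.
Bayes factor of the evidence already in hand = 40.
Odds after that evidence = (1/6) × 40 = 20/3.
Target odds = 0.995/0.005 = 199.
Need 2.1ⁿ ≥ 199 ÷ (20/3) = 29.85.
2.1⁴ = 19.4481 falls short of 29.85 but 2.1⁵ = 4084101/100000 reaches it, so n = 5.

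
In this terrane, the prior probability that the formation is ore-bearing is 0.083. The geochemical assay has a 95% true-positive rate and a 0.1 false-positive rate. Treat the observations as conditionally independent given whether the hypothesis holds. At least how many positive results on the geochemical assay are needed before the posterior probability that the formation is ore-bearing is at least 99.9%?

Prior odds = 0.083/0.917 = 83/917.
Likelihood ratio of a positive result = 0.95/0.1 = 9.5.
Target posterior odds = 0.999/0.001 = 999.
Need (83/917) × 9.5ⁿ ≥ 999, i.e. 9.5ⁿ ≥ 916083/83.
9.5⁴ = 8145.0625 falls short of 916083/83 but 9.5⁵ = 77378.09375 reaches it, so n = 5.

5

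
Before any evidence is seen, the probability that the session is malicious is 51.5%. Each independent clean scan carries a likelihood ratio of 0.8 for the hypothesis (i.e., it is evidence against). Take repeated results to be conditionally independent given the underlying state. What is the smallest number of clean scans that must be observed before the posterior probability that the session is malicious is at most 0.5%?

Prior odds = 0.515/0.485 = 103/97.
Likelihood ratio per clean scan = 0.8.
Target odds: 0.005 ÷ 0.995 = 1/199.
Need (103/97) × 0.8ⁿ ≤ 1/199, i.e. 0.8ⁿ ≤ 97/20497.
0.8²³ ≈0.00590296 is still above 97/20497 but 0.8²⁴ ≈0.00472237 is at or below it, so n = 24.

24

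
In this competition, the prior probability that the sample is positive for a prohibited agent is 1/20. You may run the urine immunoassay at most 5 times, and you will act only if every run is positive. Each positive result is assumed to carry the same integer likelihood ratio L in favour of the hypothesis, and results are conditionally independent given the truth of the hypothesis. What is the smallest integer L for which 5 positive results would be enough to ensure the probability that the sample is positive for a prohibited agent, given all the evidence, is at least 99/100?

5

Prior odds = 0.05/0.95 = 1/19.
Target odds = 0.99/0.01 = 99.
Need L⁵ ≥ 99 ÷ (1/19) = 1881.
4⁵ = 1024 < 1881 ≤ 3125 = 5⁵, so L = 5.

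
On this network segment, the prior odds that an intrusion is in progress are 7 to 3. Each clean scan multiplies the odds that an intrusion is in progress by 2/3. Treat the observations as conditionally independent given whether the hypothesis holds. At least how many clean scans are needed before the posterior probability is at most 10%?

8

Prior odds = 7/3.
Likelihood ratio per clean scan = 2/3.
Target odds: 0.1 ÷ 0.9 = 1/9.
Require (2/3)ⁿ ≤ 1/9 ÷ (7/3) = 1/21.
(2/3)⁷ = 128/2187 is still above 1/21 but (2/3)⁸ = 256/6561 is at or below it, so n = 8.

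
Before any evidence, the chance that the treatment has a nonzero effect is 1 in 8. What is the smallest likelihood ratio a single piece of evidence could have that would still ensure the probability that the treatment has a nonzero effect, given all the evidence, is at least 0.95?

133

Prior odds = 0.125/0.875 = 1/7.
Target odds = 0.95/0.05 = 19.
Required Bayes factor = 19 ÷ (1/7) = 133.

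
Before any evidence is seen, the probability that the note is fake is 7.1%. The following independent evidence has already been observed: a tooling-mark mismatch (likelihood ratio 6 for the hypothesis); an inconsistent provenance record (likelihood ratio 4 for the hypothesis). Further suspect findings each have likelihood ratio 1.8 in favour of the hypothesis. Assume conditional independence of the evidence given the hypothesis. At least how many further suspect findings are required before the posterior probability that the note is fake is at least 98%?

6

Prior odds = 0.071/0.929 = 71/929.
Combined Bayes factor of the evidence already in hand = 6 × 4 = 24.
Odds after that evidence = (71/929) × 24 = 1704/929.
Target odds = 0.98/0.02 = 49.
Need 1.8ⁿ ≥ 49 ÷ (1704/929) = 45521/1704.
1.8⁵ = 18.89568 falls short of 45521/1704 but 1.8⁶ = 531441/15625 reaches it, so n = 6.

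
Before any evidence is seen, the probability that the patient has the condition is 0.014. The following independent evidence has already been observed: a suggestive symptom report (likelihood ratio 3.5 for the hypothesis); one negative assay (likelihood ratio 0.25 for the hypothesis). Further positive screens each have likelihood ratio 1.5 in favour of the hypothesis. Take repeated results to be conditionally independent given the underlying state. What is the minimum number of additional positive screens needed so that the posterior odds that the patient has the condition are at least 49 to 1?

21

Prior odds = 0.014/0.986 = 7/493.
Combined Bayes factor of the evidence already in hand = 3.5 × 0.25 = 0.875.
Odds after that evidence = (7/493) × 0.875 = 49/3944.
Target odds = 49.
Need 1.5ⁿ ≥ 49 ÷ (49/3944) = 3944.
1.5²⁰ ≈3325.26 falls short of 3944 but 1.5²¹ ≈4987.89 reaches it, so n = 21.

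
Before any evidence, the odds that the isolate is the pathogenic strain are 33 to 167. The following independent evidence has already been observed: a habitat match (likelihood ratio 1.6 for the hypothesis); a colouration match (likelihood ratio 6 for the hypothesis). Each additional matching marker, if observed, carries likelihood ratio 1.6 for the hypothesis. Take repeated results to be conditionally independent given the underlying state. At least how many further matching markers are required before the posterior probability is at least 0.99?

Prior odds = 33/167.
Combined Bayes factor of the evidence already in hand = 1.6 × 6 = 9.6.
Odds after that evidence = (33/167) × 9.6 = 1584/835.
Target odds = 0.99/0.01 = 99.
Need 1.6ⁿ ≥ 99 ÷ (1584/835) = 52.1875.
1.6⁸ = 16777216/390625 falls short of 52.1875 but 1.6⁹ = 134217728/1953125 reaches it, so n = 9.

9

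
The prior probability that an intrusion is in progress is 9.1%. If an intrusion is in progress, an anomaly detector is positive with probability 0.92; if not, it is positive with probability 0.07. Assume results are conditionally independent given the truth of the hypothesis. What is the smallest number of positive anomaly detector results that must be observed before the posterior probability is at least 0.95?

Prior odds: 0.091 ÷ 0.909 = 91/909.
Likelihood ratio of a positive = 0.92/0.07 = 92/7.
Target posterior odds = 0.95/0.05 = 19.
Need (91/909) × (92/7)ⁿ ≥ 19, i.e. (92/7)ⁿ ≥ 17271/91.
(92/7)² = 8464/49 falls short of 17271/91 but (92/7)³ = 778688/343 reaches it, so n = 3.

3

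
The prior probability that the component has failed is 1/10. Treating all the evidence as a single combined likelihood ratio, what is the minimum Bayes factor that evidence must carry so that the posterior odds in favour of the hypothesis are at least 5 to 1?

Prior odds = 0.1/0.9 = 1/9.
Target odds = 5.
Required Bayes factor = 5 ÷ (1/9) = 45.

45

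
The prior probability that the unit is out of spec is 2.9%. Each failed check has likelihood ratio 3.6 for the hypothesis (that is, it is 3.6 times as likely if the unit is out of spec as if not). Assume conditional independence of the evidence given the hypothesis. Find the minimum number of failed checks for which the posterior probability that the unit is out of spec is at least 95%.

6

Prior odds: 0.029 ÷ 0.971 = 29/971.
Likelihood ratio per failed check = 3.6.
Target odds: 0.95 ÷ 0.05 = 19.
Need (29/971) × 3.6ⁿ ≥ 19, i.e. 3.6ⁿ ≥ 18449/29.
3.6⁵ = 604.66176 falls short of 18449/29 but 3.6⁶ = 34012224/15625 reaches it, so n = 6.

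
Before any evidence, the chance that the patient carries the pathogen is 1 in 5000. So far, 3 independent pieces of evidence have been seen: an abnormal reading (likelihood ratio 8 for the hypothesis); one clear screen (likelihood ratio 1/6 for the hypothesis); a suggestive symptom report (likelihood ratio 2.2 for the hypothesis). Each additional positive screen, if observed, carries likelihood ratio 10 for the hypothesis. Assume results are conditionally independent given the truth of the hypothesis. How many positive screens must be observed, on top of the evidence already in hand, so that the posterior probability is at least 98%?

Prior odds = 0.0002/0.9998 = 1/4999.
Combined Bayes factor of the evidence already in hand = 8 × (1/6) × 2.2 = 44/15.
Odds after that evidence = (1/4999) × 44/15 = 44/74985.
Target odds = 0.98/0.02 = 49.
Need 10ⁿ ≥ 49 ÷ (44/74985) = 3674265/44.
10⁴ = 10000 falls short of 3674265/44 but 10⁵ = 100000 reaches it, so n = 5.

5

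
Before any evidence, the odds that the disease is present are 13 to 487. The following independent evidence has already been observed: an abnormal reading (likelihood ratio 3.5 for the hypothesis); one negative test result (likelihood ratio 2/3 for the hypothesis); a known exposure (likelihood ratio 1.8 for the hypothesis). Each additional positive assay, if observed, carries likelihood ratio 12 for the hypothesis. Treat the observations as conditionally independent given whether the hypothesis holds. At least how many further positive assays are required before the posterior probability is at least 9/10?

2

Prior odds = 13/487.
Combined Bayes factor of the evidence already in hand = 3.5 × (2/3) × 1.8 = 4.2.
Odds after that evidence = (13/487) × 4.2 = 273/2435.
Target odds = 0.9/0.1 = 9.
Need 12ⁿ ≥ 9 ÷ (273/2435) = 7305/91.
12¹ = 12 falls short of 7305/91 but 12² = 144 reaches it, so n = 2.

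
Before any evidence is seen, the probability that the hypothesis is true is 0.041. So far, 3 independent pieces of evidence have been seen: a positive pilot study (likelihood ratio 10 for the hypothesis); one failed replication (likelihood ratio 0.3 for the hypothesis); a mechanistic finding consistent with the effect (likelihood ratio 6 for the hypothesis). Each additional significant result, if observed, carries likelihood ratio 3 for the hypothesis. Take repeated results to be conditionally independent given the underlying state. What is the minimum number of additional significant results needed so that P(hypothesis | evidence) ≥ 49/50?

4

Prior odds = 0.041/0.959 = 41/959.
Combined Bayes factor of the evidence already in hand = 10 × 0.3 × 6 = 18.
Odds after that evidence = (41/959) × 18 = 738/959.
Target odds = 0.98/0.02 = 49.
Need 3ⁿ ≥ 49 ÷ (738/959) = 46991/738.
3³ = 27 falls short of 46991/738 but 3⁴ = 81 reaches it, so n = 4.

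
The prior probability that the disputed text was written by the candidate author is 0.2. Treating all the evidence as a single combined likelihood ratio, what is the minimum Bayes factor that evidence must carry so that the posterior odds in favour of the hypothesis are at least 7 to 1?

28

Prior odds = 0.2/0.8 = 0.25.
Target odds = 7.
Required Bayes factor = 7 ÷ 0.25 = 28.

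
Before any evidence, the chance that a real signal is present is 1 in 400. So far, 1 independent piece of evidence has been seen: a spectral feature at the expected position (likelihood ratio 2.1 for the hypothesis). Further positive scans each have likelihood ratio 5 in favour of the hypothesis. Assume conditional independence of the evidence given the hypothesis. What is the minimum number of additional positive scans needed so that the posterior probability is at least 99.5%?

Prior odds = 0.0025/0.9975 = 1/399.
Bayes factor of the evidence already in hand = 2.1.
Odds after that evidence = (1/399) × 2.1 = 1/190.
Target odds = 0.995/0.005 = 199.
Need 5ⁿ ≥ 199 ÷ (1/190) = 37810.
5⁶ = 15625 falls short of 37810 but 5⁷ = 78125 reaches it, so n = 7.

7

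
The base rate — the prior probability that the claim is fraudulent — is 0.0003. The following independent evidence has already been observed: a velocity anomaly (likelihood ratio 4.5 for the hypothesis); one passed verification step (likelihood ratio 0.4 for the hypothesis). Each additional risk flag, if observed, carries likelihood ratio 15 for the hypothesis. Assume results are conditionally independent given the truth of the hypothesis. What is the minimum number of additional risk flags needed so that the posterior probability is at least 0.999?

6

Prior odds = 0.0003/0.9997 = 3/9997.
Combined Bayes factor of the evidence already in hand = 4.5 × 0.4 = 1.8.
Odds after that evidence = (3/9997) × 1.8 = 27/49985.
Target odds = 0.999/0.001 = 999.
Need 15ⁿ ≥ 999 ÷ (27/49985) = 1849445.
15⁵ = 759375 falls short of 1849445 but 15⁶ = 11390625 reaches it, so n = 6.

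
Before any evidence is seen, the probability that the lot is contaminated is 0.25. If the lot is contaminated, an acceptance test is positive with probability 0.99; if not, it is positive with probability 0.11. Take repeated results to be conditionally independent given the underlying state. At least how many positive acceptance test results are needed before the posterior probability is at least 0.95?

Prior odds = 0.25/0.75 = 1/3.
Likelihood ratio of a positive = 0.99/0.11 = 9.
Target odds: 0.95 ÷ 0.05 = 19.
Need (1/3) × 9ⁿ ≥ 19, i.e. 9ⁿ ≥ 57.
9¹ = 9 falls short of 57 but 9² = 81 reaches it, so n = 2.

2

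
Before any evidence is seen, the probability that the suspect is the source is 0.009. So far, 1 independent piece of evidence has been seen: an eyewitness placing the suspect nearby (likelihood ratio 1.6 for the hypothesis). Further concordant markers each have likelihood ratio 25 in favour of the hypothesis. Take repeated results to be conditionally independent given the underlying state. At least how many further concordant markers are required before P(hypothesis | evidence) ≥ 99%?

Prior odds = 0.009/0.991 = 9/991.
Bayes factor of the evidence already in hand = 1.6.
Odds after that evidence = (9/991) × 1.6 = 72/4955.
Target odds = 0.99/0.01 = 99.
Need 25ⁿ ≥ 99 ÷ (72/4955) = 6813.125.
25² = 625 falls short of 6813.125 but 25³ = 15625 reaches it, so n = 3.

3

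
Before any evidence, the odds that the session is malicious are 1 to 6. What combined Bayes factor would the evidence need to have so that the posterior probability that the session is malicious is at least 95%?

114

Prior odds = 1/6.
Target odds = 0.95/0.05 = 19.
Required Bayes factor = 19 ÷ (1/6) = 114.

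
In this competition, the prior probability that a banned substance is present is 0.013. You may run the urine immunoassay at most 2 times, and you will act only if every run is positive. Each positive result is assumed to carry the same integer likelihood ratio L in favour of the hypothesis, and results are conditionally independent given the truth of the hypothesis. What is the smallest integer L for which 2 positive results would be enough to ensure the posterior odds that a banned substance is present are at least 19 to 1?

Prior odds = 0.013/0.987 = 13/987.
Target odds = 19.
Need L² ≥ 19 ÷ (13/987) = 18753/13.
37² = 1369 < 18753/13 ≤ 1444 = 38², so L = 38.

38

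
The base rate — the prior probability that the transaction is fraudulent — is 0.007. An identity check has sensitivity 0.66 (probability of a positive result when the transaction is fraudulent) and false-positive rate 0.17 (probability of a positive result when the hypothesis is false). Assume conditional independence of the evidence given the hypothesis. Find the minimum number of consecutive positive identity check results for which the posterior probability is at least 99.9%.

Prior odds: 0.007 ÷ 0.993 = 7/993.
Likelihood ratio of a positive result = 0.66/0.17 = 66/17.
Target posterior odds = 0.999/0.001 = 999.
Require (66/17)ⁿ ≥ 999 ÷ (7/993) = 992007/7.
(66/17)⁸ ≈51613.1 falls short of 992007/7 but (66/17)⁹ ≈200380 reaches it, so n = 9.

9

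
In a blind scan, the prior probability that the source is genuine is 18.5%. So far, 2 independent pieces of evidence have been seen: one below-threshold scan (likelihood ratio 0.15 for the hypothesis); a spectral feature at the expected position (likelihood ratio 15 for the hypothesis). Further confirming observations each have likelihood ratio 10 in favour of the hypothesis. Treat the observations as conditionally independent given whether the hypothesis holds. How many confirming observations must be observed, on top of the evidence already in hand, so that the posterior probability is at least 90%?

2

Prior odds = 0.185/0.815 = 37/163.
Combined Bayes factor of the evidence already in hand = 0.15 × 15 = 2.25.
Odds after that evidence = (37/163) × 2.25 = 333/652.
Target odds = 0.9/0.1 = 9.
Need 10ⁿ ≥ 9 ÷ (333/652) = 652/37.
10¹ = 10 falls short of 652/37 but 10² = 100 reaches it, so n = 2.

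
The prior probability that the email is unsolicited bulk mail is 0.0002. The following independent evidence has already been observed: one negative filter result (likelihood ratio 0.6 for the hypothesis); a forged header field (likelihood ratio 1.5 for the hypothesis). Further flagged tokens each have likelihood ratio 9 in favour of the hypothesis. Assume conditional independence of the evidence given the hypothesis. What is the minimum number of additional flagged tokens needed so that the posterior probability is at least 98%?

6

Prior odds = 0.0002/0.9998 = 1/4999.
Combined Bayes factor of the evidence already in hand = 0.6 × 1.5 = 0.9.
Odds after that evidence = (1/4999) × 0.9 = 9/49990.
Target odds = 0.98/0.02 = 49.
Need 9ⁿ ≥ 49 ÷ (9/49990) = 2449510/9.
9⁵ = 59049 falls short of 2449510/9 but 9⁶ = 531441 reaches it, so n = 6.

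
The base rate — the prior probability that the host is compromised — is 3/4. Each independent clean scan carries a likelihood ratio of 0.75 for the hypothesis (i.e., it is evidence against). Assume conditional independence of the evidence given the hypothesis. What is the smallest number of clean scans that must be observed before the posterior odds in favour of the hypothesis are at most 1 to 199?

Prior odds = 0.75/0.25 = 3.
Likelihood ratio per clean scan = 0.75.
Target odds = 1/199.
Need 3 × 0.75ⁿ ≤ 1/199, i.e. 0.75ⁿ ≤ 1/597.
0.75²² ≈0.00178381 is still above 1/597 but 0.75²³ ≈0.00133786 is at or below it, so n = 23.

23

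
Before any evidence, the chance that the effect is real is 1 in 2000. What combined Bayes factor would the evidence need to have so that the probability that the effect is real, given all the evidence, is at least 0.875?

Prior odds = 0.0005/0.9995 = 1/1999.
Target odds = 0.875/0.125 = 7.
Required Bayes factor = 7 ÷ (1/1999) = 13993.

13993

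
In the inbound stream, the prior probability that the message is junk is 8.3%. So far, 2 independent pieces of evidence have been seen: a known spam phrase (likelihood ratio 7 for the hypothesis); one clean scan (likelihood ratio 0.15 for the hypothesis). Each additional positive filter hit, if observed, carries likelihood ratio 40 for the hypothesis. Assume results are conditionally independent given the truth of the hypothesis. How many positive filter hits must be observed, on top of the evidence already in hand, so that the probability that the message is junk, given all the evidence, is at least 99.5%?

3

Prior odds = 0.083/0.917 = 83/917.
Combined Bayes factor of the evidence already in hand = 7 × 0.15 = 1.05.
Odds after that evidence = (83/917) × 1.05 = 249/2620.
Target odds = 0.995/0.005 = 199.
Need 40ⁿ ≥ 199 ÷ (249/2620) = 521380/249.
40² = 1600 falls short of 521380/249 but 40³ = 64000 reaches it, so n = 3.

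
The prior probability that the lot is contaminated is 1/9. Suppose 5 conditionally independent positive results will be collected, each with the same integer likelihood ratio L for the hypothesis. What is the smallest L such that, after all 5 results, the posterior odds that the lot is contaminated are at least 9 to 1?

3

Prior odds = (1/9)/(8/9) = 0.125.
Target odds = 9.
Need L⁵ ≥ 9 ÷ 0.125 = 72.
2⁵ = 32 < 72 ≤ 243 = 3⁵, so L = 3.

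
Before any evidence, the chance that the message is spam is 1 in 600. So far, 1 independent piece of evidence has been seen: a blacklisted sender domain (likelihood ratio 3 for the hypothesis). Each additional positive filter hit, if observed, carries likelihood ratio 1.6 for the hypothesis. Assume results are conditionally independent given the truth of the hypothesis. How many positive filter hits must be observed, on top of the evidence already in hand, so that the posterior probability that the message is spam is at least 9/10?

16

Prior odds = (1/600)/(599/600) = 1/599.
Bayes factor of the evidence already in hand = 3.
Odds after that evidence = (1/599) × 3 = 3/599.
Target odds = 0.9/0.1 = 9.
Need 1.6ⁿ ≥ 9 ÷ (3/599) = 1797.
1.6¹⁵ ≈1152.92 falls short of 1797 but 1.6¹⁶ ≈1844.67 reaches it, so n = 16.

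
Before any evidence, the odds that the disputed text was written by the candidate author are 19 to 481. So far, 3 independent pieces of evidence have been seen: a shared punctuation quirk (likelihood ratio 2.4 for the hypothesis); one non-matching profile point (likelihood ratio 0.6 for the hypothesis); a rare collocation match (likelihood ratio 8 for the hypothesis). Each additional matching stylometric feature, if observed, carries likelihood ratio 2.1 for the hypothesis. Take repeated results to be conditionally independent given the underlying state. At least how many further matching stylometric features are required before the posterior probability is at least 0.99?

8

Prior odds = 19/481.
Combined Bayes factor of the evidence already in hand = 2.4 × 0.6 × 8 = 11.52.
Odds after that evidence = (19/481) × 11.52 = 5472/12025.
Target odds = 0.99/0.01 = 99.
Need 2.1ⁿ ≥ 99 ÷ (5472/12025) = 132275/608.
2.1⁷ ≈180.109 falls short of 132275/608 but 2.1⁸ ≈378.229 reaches it, so n = 8.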